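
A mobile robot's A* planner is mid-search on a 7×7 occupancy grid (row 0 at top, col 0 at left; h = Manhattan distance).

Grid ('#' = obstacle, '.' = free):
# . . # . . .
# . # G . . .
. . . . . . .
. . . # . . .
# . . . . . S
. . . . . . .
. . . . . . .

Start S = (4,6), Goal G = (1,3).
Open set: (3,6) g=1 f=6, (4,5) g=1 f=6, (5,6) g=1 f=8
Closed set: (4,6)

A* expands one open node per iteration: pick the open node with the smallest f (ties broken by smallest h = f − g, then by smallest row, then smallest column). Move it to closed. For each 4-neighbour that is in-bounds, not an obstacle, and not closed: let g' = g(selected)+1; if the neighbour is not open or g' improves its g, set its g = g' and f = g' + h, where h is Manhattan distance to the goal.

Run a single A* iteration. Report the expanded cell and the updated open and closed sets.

expanded=(3,6); open=[(2,6) g=2 f=6, (3,5) g=2 f=6, (4,5) g=1 f=6, (5,6) g=1 f=8]; closed=[(3,6), (4,6)]

step 1: expand (3,6) (f=6, h=5) → closed; open now [(2,6) g=2 f=6, (3,5) g=2 f=6, (4,5) g=1 f=6, (5,6) g=1 f=8]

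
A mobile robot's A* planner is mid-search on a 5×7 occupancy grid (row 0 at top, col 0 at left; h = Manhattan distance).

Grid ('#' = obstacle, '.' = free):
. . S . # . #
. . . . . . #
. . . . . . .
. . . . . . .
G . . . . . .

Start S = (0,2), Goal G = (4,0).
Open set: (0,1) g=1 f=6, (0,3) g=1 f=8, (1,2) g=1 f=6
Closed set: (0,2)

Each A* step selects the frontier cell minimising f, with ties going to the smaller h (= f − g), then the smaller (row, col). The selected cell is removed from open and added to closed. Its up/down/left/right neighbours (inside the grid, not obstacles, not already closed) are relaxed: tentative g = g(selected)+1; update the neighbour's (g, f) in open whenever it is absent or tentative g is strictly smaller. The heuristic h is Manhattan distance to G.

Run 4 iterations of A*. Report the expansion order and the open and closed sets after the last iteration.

order=[(0,1) → (0,0) → (1,0) → (2,0)]; open=[(0,3) g=1 f=8, (1,1) g=2 f=6, (1,2) g=1 f=6, (2,1) g=5 f=8, (3,0) g=5 f=6]; closed=[(0,0), (0,1), (0,2), (1,0), (2,0)]

step 1: expand (0,1) (f=6, h=5) → closed; open now [(0,0) g=2 f=6, (0,3) g=1 f=8, (1,1) g=2 f=6, (1,2) g=1 f=6]
step 2: expand (0,0) (f=6, h=4) → closed; open now [(0,3) g=1 f=8, (1,0) g=3 f=6, (1,1) g=2 f=6, (1,2) g=1 f=6]
step 3: expand (1,0) (f=6, h=3) → closed; open now [(0,3) g=1 f=8, (1,1) g=2 f=6, (1,2) g=1 f=6, (2,0) g=4 f=6]
step 4: expand (2,0) (f=6, h=2) → closed; open now [(0,3) g=1 f=8, (1,1) g=2 f=6, (1,2) g=1 f=6, (2,1) g=5 f=8, (3,0) g=5 f=6]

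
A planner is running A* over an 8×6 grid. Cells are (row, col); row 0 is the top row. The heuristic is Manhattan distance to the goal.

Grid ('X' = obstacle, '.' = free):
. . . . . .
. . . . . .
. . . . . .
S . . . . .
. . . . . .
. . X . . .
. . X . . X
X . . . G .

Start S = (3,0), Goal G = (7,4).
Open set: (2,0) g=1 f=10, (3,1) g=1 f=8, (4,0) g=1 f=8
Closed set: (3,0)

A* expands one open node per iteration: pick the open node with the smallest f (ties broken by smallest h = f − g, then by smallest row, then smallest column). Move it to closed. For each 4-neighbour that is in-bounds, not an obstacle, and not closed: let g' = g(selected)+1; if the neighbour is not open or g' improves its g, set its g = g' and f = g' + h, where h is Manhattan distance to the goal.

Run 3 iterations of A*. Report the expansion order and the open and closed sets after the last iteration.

order=[(3,1) → (3,2) → (3,3)]; open=[(2,0) g=1 f=10, (2,1) g=2 f=10, (2,2) g=3 f=10, (2,3) g=4 f=10, (3,4) g=4 f=8, (4,0) g=1 f=8, (4,1) g=2 f=8, (4,2) g=3 f=8, (4,3) g=4 f=8]; closed=[(3,0), (3,1), (3,2), (3,3)]

step 1: expand (3,1) (f=8, h=7) → closed; open now [(2,0) g=1 f=10, (2,1) g=2 f=10, (3,2) g=2 f=8, (4,0) g=1 f=8, (4,1) g=2 f=8]
step 2: expand (3,2) (f=8, h=6) → closed; open now [(2,0) g=1 f=10, (2,1) g=2 f=10, (2,2) g=3 f=10, (3,3) g=3 f=8, (4,0) g=1 f=8, (4,1) g=2 f=8, (4,2) g=3 f=8]
step 3: expand (3,3) (f=8, h=5) → closed; open now [(2,0) g=1 f=10, (2,1) g=2 f=10, (2,2) g=3 f=10, (2,3) g=4 f=10, (3,4) g=4 f=8, (4,0) g=1 f=8, (4,1) g=2 f=8, (4,2) g=3 f=8, (4,3) g=4 f=8]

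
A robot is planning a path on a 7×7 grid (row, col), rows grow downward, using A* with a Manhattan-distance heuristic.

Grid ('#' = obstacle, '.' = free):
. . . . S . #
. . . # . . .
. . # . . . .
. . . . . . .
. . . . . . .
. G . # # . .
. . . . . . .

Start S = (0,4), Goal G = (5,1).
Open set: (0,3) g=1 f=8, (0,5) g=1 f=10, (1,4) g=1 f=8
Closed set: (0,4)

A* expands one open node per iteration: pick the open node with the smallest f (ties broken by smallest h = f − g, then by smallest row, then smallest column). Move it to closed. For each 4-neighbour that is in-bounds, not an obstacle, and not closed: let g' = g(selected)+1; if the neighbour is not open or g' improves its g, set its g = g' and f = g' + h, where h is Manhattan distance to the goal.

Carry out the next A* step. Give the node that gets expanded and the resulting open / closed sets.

expanded=(0,3); open=[(0,2) g=2 f=8, (0,5) g=1 f=10, (1,4) g=1 f=8]; closed=[(0,3), (0,4)]

step 1: expand (0,3) (f=8, h=7) → closed; open now [(0,2) g=2 f=8, (0,5) g=1 f=10, (1,4) g=1 f=8]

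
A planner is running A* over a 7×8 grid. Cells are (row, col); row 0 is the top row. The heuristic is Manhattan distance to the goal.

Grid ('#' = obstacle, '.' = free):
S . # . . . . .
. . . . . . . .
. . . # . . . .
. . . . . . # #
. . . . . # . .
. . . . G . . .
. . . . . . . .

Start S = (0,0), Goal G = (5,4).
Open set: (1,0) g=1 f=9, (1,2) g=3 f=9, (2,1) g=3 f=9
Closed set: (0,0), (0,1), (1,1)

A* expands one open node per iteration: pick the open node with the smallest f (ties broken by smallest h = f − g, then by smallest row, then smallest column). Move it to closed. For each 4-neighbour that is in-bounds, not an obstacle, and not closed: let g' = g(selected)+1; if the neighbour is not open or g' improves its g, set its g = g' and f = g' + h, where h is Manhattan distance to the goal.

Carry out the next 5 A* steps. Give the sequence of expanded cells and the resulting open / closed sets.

step 1: expand (1,2) (f=9, h=6) → closed; open now [(1,0) g=1 f=9, (1,3) g=4 f=9, (2,1) g=3 f=9, (2,2) g=4 f=9]
step 2: expand (1,3) (f=9, h=5) → closed; open now [(0,3) g=5 f=11, (1,0) g=1 f=9, (1,4) g=5 f=9, (2,1) g=3 f=9, (2,2) g=4 f=9]
step 3: expand (1,4) (f=9, h=4) → closed; open now [(0,3) g=5 f=11, (0,4) g=6 f=11, (1,0) g=1 f=9, (1,5) g=6 f=11, (2,1) g=3 f=9, (2,2) g=4 f=9, (2,4) g=6 f=9]
step 4: expand (2,4) (f=9, h=3) → closed; open now [(0,3) g=5 f=11, (0,4) g=6 f=11, (1,0) g=1 f=9, (1,5) g=6 f=11, (2,1) g=3 f=9, (2,2) g=4 f=9, (2,5) g=7 f=11, (3,4) g=7 f=9]
step 5: expand (3,4) (f=9, h=2) → closed; open now [(0,3) g=5 f=11, (0,4) g=6 f=11, (1,0) g=1 f=9, (1,5) g=6 f=11, (2,1) g=3 f=9, (2,2) g=4 f=9, (2,5) g=7 f=11, (3,3) g=8 f=11, (3,5) g=8 f=11, (4,4) g=8 f=9]

order=[(1,2) → (1,3) → (1,4) → (2,4) → (3,4)]; open=[(0,3) g=5 f=11, (0,4) g=6 f=11, (1,0) g=1 f=9, (1,5) g=6 f=11, (2,1) g=3 f=9, (2,2) g=4 f=9, (2,5) g=7 f=11, (3,3) g=8 f=11, (3,5) g=8 f=11, (4,4) g=8 f=9]; closed=[(0,0), (0,1), (1,1), (1,2), (1,3), (1,4), (2,4), (3,4)]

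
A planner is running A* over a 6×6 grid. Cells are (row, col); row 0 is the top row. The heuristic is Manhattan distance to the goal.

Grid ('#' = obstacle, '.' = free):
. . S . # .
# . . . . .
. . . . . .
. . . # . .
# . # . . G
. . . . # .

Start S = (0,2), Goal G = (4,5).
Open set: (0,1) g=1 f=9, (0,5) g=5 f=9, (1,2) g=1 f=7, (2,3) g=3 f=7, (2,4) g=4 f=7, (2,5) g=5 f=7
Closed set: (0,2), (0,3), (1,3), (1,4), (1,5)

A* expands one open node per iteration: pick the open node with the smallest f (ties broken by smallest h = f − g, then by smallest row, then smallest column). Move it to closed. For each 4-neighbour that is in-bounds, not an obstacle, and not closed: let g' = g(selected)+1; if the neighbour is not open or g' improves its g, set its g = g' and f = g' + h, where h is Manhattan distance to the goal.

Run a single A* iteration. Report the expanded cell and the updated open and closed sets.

expanded=(2,5); open=[(0,1) g=1 f=9, (0,5) g=5 f=9, (1,2) g=1 f=7, (2,3) g=3 f=7, (2,4) g=4 f=7, (3,5) g=6 f=7]; closed=[(0,2), (0,3), (1,3), (1,4), (1,5), (2,5)]

step 1: expand (2,5) (f=7, h=2) → closed; open now [(0,1) g=1 f=9, (0,5) g=5 f=9, (1,2) g=1 f=7, (2,3) g=3 f=7, (2,4) g=4 f=7, (3,5) g=6 f=7]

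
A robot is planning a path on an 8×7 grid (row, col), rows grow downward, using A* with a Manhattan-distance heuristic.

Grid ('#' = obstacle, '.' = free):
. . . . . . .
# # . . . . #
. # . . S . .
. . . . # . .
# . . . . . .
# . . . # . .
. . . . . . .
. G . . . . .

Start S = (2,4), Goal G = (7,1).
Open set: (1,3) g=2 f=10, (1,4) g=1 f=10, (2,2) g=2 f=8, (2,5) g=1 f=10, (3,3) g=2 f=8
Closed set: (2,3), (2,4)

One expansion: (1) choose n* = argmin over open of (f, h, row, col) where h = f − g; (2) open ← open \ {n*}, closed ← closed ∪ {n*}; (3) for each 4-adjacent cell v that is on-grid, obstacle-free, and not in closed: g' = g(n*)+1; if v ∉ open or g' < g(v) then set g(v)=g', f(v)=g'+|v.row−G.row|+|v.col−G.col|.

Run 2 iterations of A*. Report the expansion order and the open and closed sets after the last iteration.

step 1: expand (2,2) (f=8, h=6) → closed; open now [(1,2) g=3 f=10, (1,3) g=2 f=10, (1,4) g=1 f=10, (2,5) g=1 f=10, (3,2) g=3 f=8, (3,3) g=2 f=8]
step 2: expand (3,2) (f=8, h=5) → closed; open now [(1,2) g=3 f=10, (1,3) g=2 f=10, (1,4) g=1 f=10, (2,5) g=1 f=10, (3,1) g=4 f=8, (3,3) g=2 f=8, (4,2) g=4 f=8]

order=[(2,2) → (3,2)]; open=[(1,2) g=3 f=10, (1,3) g=2 f=10, (1,4) g=1 f=10, (2,5) g=1 f=10, (3,1) g=4 f=8, (3,3) g=2 f=8, (4,2) g=4 f=8]; closed=[(2,2), (2,3), (2,4), (3,2)]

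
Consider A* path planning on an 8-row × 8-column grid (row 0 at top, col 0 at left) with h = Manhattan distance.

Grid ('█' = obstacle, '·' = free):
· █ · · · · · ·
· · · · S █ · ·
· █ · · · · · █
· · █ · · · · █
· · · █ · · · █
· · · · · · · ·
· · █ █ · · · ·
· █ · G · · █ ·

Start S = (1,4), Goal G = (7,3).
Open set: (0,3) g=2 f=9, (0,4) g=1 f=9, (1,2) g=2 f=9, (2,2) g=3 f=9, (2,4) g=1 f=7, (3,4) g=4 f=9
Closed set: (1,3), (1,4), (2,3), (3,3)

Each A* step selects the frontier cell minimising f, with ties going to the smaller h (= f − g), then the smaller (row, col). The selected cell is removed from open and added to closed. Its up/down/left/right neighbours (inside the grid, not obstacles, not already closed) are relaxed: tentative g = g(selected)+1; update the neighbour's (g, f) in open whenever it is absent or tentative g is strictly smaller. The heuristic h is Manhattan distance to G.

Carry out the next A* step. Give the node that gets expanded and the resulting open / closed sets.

step 1: expand (2,4) (f=7, h=6) → closed; open now [(0,3) g=2 f=9, (0,4) g=1 f=9, (1,2) g=2 f=9, (2,2) g=3 f=9, (2,5) g=2 f=9, (3,4) g=2 f=7]

expanded=(2,4); open=[(0,3) g=2 f=9, (0,4) g=1 f=9, (1,2) g=2 f=9, (2,2) g=3 f=9, (2,5) g=2 f=9, (3,4) g=2 f=7]; closed=[(1,3), (1,4), (2,3), (2,4), (3,3)]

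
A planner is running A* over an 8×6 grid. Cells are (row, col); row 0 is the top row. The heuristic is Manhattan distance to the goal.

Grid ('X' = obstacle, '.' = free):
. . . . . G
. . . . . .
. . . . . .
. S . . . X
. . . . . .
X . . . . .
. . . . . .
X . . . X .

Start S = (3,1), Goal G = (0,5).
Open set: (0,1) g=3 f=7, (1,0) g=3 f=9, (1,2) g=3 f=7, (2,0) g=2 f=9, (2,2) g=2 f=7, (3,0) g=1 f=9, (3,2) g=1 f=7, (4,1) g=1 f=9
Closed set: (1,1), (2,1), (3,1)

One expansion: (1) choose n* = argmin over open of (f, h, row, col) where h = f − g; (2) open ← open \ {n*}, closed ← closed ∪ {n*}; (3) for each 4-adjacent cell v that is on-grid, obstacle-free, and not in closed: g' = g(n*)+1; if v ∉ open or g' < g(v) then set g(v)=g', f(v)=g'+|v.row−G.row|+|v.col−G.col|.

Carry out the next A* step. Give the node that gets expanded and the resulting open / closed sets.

step 1: expand (0,1) (f=7, h=4) → closed; open now [(0,0) g=4 f=9, (0,2) g=4 f=7, (1,0) g=3 f=9, (1,2) g=3 f=7, (2,0) g=2 f=9, (2,2) g=2 f=7, (3,0) g=1 f=9, (3,2) g=1 f=7, (4,1) g=1 f=9]

expanded=(0,1); open=[(0,0) g=4 f=9, (0,2) g=4 f=7, (1,0) g=3 f=9, (1,2) g=3 f=7, (2,0) g=2 f=9, (2,2) g=2 f=7, (3,0) g=1 f=9, (3,2) g=1 f=7, (4,1) g=1 f=9]; closed=[(0,1), (1,1), (2,1), (3,1)]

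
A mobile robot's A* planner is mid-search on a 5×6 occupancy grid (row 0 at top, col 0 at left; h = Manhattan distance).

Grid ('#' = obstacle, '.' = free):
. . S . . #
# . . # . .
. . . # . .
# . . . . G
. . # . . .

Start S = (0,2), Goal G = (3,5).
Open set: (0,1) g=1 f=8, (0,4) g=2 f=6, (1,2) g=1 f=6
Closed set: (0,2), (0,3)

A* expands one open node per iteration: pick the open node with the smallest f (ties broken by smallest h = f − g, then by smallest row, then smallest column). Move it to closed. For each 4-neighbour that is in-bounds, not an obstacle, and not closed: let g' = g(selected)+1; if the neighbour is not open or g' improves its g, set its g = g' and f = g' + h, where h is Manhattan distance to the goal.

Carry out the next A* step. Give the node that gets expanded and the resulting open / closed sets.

step 1: expand (0,4) (f=6, h=4) → closed; open now [(0,1) g=1 f=8, (1,2) g=1 f=6, (1,4) g=3 f=6]

expanded=(0,4); open=[(0,1) g=1 f=8, (1,2) g=1 f=6, (1,4) g=3 f=6]; closed=[(0,2), (0,3), (0,4)]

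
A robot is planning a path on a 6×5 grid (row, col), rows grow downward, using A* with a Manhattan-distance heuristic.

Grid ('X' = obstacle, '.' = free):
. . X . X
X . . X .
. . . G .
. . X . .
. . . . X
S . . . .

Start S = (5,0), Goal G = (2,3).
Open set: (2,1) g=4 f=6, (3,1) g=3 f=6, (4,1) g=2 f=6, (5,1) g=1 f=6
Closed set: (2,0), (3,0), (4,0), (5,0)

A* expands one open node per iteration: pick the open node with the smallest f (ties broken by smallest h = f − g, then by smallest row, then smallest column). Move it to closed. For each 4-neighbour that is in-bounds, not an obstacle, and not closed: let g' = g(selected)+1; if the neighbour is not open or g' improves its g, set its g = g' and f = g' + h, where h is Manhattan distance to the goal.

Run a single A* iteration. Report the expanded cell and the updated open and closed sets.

expanded=(2,1); open=[(1,1) g=5 f=8, (2,2) g=5 f=6, (3,1) g=3 f=6, (4,1) g=2 f=6, (5,1) g=1 f=6]; closed=[(2,0), (2,1), (3,0), (4,0), (5,0)]

step 1: expand (2,1) (f=6, h=2) → closed; open now [(1,1) g=5 f=8, (2,2) g=5 f=6, (3,1) g=3 f=6, (4,1) g=2 f=6, (5,1) g=1 f=6]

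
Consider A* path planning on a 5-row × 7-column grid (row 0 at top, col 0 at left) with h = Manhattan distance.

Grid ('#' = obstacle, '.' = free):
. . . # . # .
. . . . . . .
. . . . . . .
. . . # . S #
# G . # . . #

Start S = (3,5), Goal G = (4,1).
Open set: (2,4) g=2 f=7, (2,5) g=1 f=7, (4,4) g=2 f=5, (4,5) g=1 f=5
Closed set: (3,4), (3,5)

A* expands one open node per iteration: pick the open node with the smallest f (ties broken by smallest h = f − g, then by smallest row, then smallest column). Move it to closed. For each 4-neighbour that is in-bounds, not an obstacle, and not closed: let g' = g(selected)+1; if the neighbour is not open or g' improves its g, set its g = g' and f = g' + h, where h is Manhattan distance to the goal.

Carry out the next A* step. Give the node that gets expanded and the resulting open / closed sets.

step 1: expand (4,4) (f=5, h=3) → closed; open now [(2,4) g=2 f=7, (2,5) g=1 f=7, (4,5) g=1 f=5]

expanded=(4,4); open=[(2,4) g=2 f=7, (2,5) g=1 f=7, (4,5) g=1 f=5]; closed=[(3,4), (3,5), (4,4)]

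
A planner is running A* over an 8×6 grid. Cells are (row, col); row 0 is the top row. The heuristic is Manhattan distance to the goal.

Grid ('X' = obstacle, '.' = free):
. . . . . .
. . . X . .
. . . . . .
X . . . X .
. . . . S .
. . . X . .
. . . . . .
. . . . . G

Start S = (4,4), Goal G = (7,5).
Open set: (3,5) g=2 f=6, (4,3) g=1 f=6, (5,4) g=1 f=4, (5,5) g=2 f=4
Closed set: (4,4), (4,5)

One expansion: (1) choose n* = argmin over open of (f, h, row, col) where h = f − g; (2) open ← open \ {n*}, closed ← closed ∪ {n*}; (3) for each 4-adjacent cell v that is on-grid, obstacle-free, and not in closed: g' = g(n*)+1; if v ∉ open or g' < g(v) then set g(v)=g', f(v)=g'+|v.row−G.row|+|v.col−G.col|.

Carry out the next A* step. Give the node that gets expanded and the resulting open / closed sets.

step 1: expand (5,5) (f=4, h=2) → closed; open now [(3,5) g=2 f=6, (4,3) g=1 f=6, (5,4) g=1 f=4, (6,5) g=3 f=4]

expanded=(5,5); open=[(3,5) g=2 f=6, (4,3) g=1 f=6, (5,4) g=1 f=4, (6,5) g=3 f=4]; closed=[(4,4), (4,5), (5,5)]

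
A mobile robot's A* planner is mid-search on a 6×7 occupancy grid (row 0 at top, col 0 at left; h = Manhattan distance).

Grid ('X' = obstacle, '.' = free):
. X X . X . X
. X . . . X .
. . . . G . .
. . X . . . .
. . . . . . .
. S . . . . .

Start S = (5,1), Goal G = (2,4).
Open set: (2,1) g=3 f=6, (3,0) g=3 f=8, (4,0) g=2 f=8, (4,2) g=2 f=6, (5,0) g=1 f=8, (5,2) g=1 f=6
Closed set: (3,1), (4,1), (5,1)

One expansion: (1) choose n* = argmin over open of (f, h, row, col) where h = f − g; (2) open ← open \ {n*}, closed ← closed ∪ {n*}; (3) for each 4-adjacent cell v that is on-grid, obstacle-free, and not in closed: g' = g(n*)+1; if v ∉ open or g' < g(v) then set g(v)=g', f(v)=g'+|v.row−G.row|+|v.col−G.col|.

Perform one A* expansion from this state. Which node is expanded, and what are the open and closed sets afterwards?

step 1: expand (2,1) (f=6, h=3) → closed; open now [(2,0) g=4 f=8, (2,2) g=4 f=6, (3,0) g=3 f=8, (4,0) g=2 f=8, (4,2) g=2 f=6, (5,0) g=1 f=8, (5,2) g=1 f=6]

expanded=(2,1); open=[(2,0) g=4 f=8, (2,2) g=4 f=6, (3,0) g=3 f=8, (4,0) g=2 f=8, (4,2) g=2 f=6, (5,0) g=1 f=8, (5,2) g=1 f=6]; closed=[(2,1), (3,1), (4,1), (5,1)]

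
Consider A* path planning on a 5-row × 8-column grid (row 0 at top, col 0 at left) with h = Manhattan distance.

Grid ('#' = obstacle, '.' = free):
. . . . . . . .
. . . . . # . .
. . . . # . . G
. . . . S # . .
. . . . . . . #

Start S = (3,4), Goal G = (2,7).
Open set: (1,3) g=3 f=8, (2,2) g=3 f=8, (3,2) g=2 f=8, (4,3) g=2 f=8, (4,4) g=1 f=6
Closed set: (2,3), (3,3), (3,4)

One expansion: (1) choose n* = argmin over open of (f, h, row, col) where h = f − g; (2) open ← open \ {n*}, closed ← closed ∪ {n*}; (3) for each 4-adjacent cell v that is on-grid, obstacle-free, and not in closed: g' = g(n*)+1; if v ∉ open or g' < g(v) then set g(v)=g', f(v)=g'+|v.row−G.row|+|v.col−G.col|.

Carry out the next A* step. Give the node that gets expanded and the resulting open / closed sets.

step 1: expand (4,4) (f=6, h=5) → closed; open now [(1,3) g=3 f=8, (2,2) g=3 f=8, (3,2) g=2 f=8, (4,3) g=2 f=8, (4,5) g=2 f=6]

expanded=(4,4); open=[(1,3) g=3 f=8, (2,2) g=3 f=8, (3,2) g=2 f=8, (4,3) g=2 f=8, (4,5) g=2 f=6]; closed=[(2,3), (3,3), (3,4), (4,4)]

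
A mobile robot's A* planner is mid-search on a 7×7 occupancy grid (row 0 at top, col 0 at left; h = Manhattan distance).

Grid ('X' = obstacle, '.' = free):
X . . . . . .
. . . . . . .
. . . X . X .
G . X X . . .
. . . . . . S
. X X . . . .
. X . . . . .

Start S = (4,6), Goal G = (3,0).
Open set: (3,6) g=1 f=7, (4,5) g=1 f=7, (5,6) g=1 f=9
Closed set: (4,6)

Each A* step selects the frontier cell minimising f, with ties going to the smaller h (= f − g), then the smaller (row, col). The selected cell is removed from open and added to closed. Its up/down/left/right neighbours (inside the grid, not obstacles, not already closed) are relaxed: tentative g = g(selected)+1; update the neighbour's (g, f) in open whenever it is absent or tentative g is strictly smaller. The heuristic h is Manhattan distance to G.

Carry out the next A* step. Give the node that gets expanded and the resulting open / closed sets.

expanded=(3,6); open=[(2,6) g=2 f=9, (3,5) g=2 f=7, (4,5) g=1 f=7, (5,6) g=1 f=9]; closed=[(3,6), (4,6)]

step 1: expand (3,6) (f=7, h=6) → closed; open now [(2,6) g=2 f=9, (3,5) g=2 f=7, (4,5) g=1 f=7, (5,6) g=1 f=9]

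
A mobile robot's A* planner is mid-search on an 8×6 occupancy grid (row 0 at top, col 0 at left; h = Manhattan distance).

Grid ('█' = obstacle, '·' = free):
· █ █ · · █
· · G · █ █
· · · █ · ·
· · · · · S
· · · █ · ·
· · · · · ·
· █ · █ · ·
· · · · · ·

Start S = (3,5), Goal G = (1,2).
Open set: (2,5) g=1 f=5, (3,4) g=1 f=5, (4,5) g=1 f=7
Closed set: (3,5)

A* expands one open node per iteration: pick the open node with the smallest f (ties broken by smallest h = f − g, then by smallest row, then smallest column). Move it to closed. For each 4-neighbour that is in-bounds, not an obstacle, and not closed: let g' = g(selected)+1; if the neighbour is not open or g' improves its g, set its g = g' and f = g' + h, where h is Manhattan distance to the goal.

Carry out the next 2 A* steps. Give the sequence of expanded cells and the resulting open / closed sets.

order=[(2,5) → (2,4)]; open=[(3,4) g=1 f=5, (4,5) g=1 f=7]; closed=[(2,4), (2,5), (3,5)]

step 1: expand (2,5) (f=5, h=4) → closed; open now [(2,4) g=2 f=5, (3,4) g=1 f=5, (4,5) g=1 f=7]
step 2: expand (2,4) (f=5, h=3) → closed; open now [(3,4) g=1 f=5, (4,5) g=1 f=7]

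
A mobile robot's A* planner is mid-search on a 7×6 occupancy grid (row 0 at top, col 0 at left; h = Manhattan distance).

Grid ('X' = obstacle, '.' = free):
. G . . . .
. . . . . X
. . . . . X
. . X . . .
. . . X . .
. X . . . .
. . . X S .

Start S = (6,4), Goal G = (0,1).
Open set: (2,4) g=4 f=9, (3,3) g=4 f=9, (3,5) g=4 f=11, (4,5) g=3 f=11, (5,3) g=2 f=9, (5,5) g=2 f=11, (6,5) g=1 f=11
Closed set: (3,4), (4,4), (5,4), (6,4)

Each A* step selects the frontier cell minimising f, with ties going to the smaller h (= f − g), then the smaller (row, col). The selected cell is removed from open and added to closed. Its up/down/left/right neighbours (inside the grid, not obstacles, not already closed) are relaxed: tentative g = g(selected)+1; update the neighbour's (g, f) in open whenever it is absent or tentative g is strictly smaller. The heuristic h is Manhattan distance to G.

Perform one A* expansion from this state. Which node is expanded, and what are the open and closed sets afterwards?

step 1: expand (2,4) (f=9, h=5) → closed; open now [(1,4) g=5 f=9, (2,3) g=5 f=9, (3,3) g=4 f=9, (3,5) g=4 f=11, (4,5) g=3 f=11, (5,3) g=2 f=9, (5,5) g=2 f=11, (6,5) g=1 f=11]

expanded=(2,4); open=[(1,4) g=5 f=9, (2,3) g=5 f=9, (3,3) g=4 f=9, (3,5) g=4 f=11, (4,5) g=3 f=11, (5,3) g=2 f=9, (5,5) g=2 f=11, (6,5) g=1 f=11]; closed=[(2,4), (3,4), (4,4), (5,4), (6,4)]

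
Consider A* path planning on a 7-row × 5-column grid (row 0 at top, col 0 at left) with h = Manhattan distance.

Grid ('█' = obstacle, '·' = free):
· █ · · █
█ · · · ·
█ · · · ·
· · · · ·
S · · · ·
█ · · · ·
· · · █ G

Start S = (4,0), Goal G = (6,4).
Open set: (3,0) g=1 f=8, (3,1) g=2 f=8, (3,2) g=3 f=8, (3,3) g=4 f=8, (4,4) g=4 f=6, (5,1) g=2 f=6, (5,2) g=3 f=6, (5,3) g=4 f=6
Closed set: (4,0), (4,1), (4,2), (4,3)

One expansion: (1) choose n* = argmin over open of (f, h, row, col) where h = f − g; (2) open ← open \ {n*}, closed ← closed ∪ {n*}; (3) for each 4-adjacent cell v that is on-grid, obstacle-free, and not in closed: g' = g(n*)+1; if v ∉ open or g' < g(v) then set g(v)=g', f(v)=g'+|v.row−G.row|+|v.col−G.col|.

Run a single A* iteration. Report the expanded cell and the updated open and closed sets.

step 1: expand (4,4) (f=6, h=2) → closed; open now [(3,0) g=1 f=8, (3,1) g=2 f=8, (3,2) g=3 f=8, (3,3) g=4 f=8, (3,4) g=5 f=8, (5,1) g=2 f=6, (5,2) g=3 f=6, (5,3) g=4 f=6, (5,4) g=5 f=6]

expanded=(4,4); open=[(3,0) g=1 f=8, (3,1) g=2 f=8, (3,2) g=3 f=8, (3,3) g=4 f=8, (3,4) g=5 f=8, (5,1) g=2 f=6, (5,2) g=3 f=6, (5,3) g=4 f=6, (5,4) g=5 f=6]; closed=[(4,0), (4,1), (4,2), (4,3), (4,4)]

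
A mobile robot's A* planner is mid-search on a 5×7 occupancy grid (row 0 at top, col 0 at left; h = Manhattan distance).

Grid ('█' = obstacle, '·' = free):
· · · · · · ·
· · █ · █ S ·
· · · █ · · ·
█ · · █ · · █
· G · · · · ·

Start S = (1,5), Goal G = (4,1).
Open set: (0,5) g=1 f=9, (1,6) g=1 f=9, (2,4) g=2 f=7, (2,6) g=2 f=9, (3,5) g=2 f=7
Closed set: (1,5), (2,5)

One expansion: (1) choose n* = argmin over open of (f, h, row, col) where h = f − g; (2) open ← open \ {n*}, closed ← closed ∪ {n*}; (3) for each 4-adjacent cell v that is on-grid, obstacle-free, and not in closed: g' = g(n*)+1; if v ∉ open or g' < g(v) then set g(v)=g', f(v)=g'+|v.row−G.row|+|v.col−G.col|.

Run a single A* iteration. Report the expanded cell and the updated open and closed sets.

step 1: expand (2,4) (f=7, h=5) → closed; open now [(0,5) g=1 f=9, (1,6) g=1 f=9, (2,6) g=2 f=9, (3,4) g=3 f=7, (3,5) g=2 f=7]

expanded=(2,4); open=[(0,5) g=1 f=9, (1,6) g=1 f=9, (2,6) g=2 f=9, (3,4) g=3 f=7, (3,5) g=2 f=7]; closed=[(1,5), (2,4), (2,5)]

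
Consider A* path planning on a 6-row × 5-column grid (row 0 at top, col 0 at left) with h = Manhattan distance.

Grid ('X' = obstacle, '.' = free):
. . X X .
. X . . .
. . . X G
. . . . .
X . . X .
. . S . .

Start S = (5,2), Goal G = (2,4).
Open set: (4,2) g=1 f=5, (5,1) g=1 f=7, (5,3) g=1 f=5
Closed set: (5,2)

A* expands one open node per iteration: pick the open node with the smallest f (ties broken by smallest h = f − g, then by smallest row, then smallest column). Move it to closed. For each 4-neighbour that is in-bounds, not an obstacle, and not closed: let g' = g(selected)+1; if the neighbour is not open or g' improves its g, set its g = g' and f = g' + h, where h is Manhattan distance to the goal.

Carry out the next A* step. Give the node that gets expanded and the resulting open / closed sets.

step 1: expand (4,2) (f=5, h=4) → closed; open now [(3,2) g=2 f=5, (4,1) g=2 f=7, (5,1) g=1 f=7, (5,3) g=1 f=5]

expanded=(4,2); open=[(3,2) g=2 f=5, (4,1) g=2 f=7, (5,1) g=1 f=7, (5,3) g=1 f=5]; closed=[(4,2), (5,2)]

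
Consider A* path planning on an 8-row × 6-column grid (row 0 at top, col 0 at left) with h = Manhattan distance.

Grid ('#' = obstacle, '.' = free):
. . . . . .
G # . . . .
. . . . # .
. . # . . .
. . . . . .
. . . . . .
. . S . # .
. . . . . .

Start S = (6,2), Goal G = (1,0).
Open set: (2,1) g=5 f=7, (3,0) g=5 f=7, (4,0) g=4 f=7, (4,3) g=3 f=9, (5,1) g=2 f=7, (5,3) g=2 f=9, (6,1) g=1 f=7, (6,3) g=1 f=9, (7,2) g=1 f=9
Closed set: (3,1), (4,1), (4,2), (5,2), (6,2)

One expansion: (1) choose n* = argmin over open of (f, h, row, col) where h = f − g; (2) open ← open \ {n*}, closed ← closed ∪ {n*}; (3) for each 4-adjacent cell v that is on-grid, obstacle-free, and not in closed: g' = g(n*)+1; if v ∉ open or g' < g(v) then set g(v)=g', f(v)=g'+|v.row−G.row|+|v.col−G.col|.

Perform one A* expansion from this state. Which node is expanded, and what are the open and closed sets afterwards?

step 1: expand (2,1) (f=7, h=2) → closed; open now [(2,0) g=6 f=7, (2,2) g=6 f=9, (3,0) g=5 f=7, (4,0) g=4 f=7, (4,3) g=3 f=9, (5,1) g=2 f=7, (5,3) g=2 f=9, (6,1) g=1 f=7, (6,3) g=1 f=9, (7,2) g=1 f=9]

expanded=(2,1); open=[(2,0) g=6 f=7, (2,2) g=6 f=9, (3,0) g=5 f=7, (4,0) g=4 f=7, (4,3) g=3 f=9, (5,1) g=2 f=7, (5,3) g=2 f=9, (6,1) g=1 f=7, (6,3) g=1 f=9, (7,2) g=1 f=9]; closed=[(2,1), (3,1), (4,1), (4,2), (5,2), (6,2)]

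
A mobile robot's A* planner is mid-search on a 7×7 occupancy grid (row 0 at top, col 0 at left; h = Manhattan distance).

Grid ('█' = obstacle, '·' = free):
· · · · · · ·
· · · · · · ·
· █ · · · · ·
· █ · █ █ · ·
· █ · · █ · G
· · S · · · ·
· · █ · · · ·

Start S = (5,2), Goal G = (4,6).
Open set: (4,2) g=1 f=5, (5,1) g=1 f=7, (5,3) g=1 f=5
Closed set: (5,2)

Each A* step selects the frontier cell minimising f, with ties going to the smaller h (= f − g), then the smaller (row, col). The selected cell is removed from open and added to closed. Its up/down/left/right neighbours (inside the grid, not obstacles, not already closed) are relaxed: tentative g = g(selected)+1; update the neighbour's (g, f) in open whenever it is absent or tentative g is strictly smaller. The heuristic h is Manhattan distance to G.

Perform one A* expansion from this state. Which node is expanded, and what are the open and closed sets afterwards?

expanded=(4,2); open=[(3,2) g=2 f=7, (4,3) g=2 f=5, (5,1) g=1 f=7, (5,3) g=1 f=5]; closed=[(4,2), (5,2)]

step 1: expand (4,2) (f=5, h=4) → closed; open now [(3,2) g=2 f=7, (4,3) g=2 f=5, (5,1) g=1 f=7, (5,3) g=1 f=5]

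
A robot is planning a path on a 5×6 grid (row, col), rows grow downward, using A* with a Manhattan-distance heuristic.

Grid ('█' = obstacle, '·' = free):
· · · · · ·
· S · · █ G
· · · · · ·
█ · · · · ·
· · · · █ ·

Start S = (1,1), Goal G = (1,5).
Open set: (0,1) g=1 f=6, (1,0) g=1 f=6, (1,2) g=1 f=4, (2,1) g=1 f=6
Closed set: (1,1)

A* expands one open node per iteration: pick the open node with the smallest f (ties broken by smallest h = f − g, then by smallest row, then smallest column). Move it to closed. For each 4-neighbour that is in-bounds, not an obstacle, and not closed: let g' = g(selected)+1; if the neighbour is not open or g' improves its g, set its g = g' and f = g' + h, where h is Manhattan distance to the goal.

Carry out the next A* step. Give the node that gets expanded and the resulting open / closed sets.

step 1: expand (1,2) (f=4, h=3) → closed; open now [(0,1) g=1 f=6, (0,2) g=2 f=6, (1,0) g=1 f=6, (1,3) g=2 f=4, (2,1) g=1 f=6, (2,2) g=2 f=6]

expanded=(1,2); open=[(0,1) g=1 f=6, (0,2) g=2 f=6, (1,0) g=1 f=6, (1,3) g=2 f=4, (2,1) g=1 f=6, (2,2) g=2 f=6]; closed=[(1,1), (1,2)]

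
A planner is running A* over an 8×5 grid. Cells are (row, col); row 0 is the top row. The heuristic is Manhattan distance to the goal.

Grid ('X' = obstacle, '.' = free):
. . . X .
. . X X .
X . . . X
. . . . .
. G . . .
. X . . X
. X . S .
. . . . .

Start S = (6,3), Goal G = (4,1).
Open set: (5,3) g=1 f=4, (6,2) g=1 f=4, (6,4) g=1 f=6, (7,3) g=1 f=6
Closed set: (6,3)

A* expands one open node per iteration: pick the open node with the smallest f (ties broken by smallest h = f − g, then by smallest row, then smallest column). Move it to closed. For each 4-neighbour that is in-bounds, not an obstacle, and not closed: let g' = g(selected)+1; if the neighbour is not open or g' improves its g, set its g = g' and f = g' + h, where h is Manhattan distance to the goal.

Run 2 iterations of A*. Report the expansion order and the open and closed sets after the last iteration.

step 1: expand (5,3) (f=4, h=3) → closed; open now [(4,3) g=2 f=4, (5,2) g=2 f=4, (6,2) g=1 f=4, (6,4) g=1 f=6, (7,3) g=1 f=6]
step 2: expand (4,3) (f=4, h=2) → closed; open now [(3,3) g=3 f=6, (4,2) g=3 f=4, (4,4) g=3 f=6, (5,2) g=2 f=4, (6,2) g=1 f=4, (6,4) g=1 f=6, (7,3) g=1 f=6]

order=[(5,3) → (4,3)]; open=[(3,3) g=3 f=6, (4,2) g=3 f=4, (4,4) g=3 f=6, (5,2) g=2 f=4, (6,2) g=1 f=4, (6,4) g=1 f=6, (7,3) g=1 f=6]; closed=[(4,3), (5,3), (6,3)]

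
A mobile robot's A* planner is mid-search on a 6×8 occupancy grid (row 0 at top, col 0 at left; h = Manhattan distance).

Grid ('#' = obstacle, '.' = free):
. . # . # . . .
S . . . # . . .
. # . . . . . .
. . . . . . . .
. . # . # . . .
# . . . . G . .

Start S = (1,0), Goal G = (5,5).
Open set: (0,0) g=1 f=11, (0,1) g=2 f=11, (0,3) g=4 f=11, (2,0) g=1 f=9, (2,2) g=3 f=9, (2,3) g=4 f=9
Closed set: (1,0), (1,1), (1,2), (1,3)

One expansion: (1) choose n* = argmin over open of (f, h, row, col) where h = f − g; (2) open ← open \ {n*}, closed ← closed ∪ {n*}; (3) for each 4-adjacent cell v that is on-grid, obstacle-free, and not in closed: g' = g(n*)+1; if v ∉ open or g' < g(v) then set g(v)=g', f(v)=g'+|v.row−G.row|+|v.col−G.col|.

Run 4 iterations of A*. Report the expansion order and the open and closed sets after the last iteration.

step 1: expand (2,3) (f=9, h=5) → closed; open now [(0,0) g=1 f=11, (0,1) g=2 f=11, (0,3) g=4 f=11, (2,0) g=1 f=9, (2,2) g=3 f=9, (2,4) g=5 f=9, (3,3) g=5 f=9]
step 2: expand (2,4) (f=9, h=4) → closed; open now [(0,0) g=1 f=11, (0,1) g=2 f=11, (0,3) g=4 f=11, (2,0) g=1 f=9, (2,2) g=3 f=9, (2,5) g=6 f=9, (3,3) g=5 f=9, (3,4) g=6 f=9]
step 3: expand (2,5) (f=9, h=3) → closed; open now [(0,0) g=1 f=11, (0,1) g=2 f=11, (0,3) g=4 f=11, (1,5) g=7 f=11, (2,0) g=1 f=9, (2,2) g=3 f=9, (2,6) g=7 f=11, (3,3) g=5 f=9, (3,4) g=6 f=9, (3,5) g=7 f=9]
step 4: expand (3,5) (f=9, h=2) → closed; open now [(0,0) g=1 f=11, (0,1) g=2 f=11, (0,3) g=4 f=11, (1,5) g=7 f=11, (2,0) g=1 f=9, (2,2) g=3 f=9, (2,6) g=7 f=11, (3,3) g=5 f=9, (3,4) g=6 f=9, (3,6) g=8 f=11, (4,5) g=8 f=9]

order=[(2,3) → (2,4) → (2,5) → (3,5)]; open=[(0,0) g=1 f=11, (0,1) g=2 f=11, (0,3) g=4 f=11, (1,5) g=7 f=11, (2,0) g=1 f=9, (2,2) g=3 f=9, (2,6) g=7 f=11, (3,3) g=5 f=9, (3,4) g=6 f=9, (3,6) g=8 f=11, (4,5) g=8 f=9]; closed=[(1,0), (1,1), (1,2), (1,3), (2,3), (2,4), (2,5), (3,5)]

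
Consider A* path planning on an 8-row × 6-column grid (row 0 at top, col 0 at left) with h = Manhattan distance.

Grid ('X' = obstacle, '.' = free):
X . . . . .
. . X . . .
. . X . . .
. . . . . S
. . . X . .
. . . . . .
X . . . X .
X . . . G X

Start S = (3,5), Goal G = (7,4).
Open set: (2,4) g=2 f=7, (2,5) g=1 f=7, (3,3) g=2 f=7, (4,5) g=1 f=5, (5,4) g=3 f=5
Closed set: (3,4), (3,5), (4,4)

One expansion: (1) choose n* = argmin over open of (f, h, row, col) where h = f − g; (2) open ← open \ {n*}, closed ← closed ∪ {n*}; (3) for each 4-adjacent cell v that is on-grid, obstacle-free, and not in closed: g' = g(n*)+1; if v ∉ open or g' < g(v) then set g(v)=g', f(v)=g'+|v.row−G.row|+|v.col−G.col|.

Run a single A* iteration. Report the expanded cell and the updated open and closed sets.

expanded=(5,4); open=[(2,4) g=2 f=7, (2,5) g=1 f=7, (3,3) g=2 f=7, (4,5) g=1 f=5, (5,3) g=4 f=7, (5,5) g=4 f=7]; closed=[(3,4), (3,5), (4,4), (5,4)]

step 1: expand (5,4) (f=5, h=2) → closed; open now [(2,4) g=2 f=7, (2,5) g=1 f=7, (3,3) g=2 f=7, (4,5) g=1 f=5, (5,3) g=4 f=7, (5,5) g=4 f=7]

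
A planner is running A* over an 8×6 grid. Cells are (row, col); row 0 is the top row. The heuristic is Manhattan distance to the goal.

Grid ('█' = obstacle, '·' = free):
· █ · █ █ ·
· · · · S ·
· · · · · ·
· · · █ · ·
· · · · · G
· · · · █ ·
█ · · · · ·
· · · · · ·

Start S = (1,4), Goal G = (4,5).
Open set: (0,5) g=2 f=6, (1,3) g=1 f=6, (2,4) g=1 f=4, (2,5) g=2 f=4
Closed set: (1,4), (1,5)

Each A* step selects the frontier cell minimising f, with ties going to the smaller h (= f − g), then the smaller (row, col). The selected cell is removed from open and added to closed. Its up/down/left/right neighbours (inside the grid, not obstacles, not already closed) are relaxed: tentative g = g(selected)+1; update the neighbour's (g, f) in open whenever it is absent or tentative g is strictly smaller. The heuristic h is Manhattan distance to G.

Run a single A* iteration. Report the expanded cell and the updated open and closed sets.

step 1: expand (2,5) (f=4, h=2) → closed; open now [(0,5) g=2 f=6, (1,3) g=1 f=6, (2,4) g=1 f=4, (3,5) g=3 f=4]

expanded=(2,5); open=[(0,5) g=2 f=6, (1,3) g=1 f=6, (2,4) g=1 f=4, (3,5) g=3 f=4]; closed=[(1,4), (1,5), (2,5)]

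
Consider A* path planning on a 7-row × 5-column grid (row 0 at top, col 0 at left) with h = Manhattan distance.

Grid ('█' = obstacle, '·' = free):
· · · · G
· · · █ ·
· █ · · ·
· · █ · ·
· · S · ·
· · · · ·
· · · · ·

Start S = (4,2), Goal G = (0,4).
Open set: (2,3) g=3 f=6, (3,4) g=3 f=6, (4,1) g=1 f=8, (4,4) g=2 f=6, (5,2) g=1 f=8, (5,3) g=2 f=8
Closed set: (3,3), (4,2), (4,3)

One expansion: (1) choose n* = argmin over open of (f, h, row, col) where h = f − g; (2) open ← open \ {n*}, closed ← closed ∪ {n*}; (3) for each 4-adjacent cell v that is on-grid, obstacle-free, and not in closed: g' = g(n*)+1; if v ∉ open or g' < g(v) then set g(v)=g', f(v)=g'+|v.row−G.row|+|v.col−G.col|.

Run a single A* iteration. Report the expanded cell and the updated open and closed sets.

expanded=(2,3); open=[(2,2) g=4 f=8, (2,4) g=4 f=6, (3,4) g=3 f=6, (4,1) g=1 f=8, (4,4) g=2 f=6, (5,2) g=1 f=8, (5,3) g=2 f=8]; closed=[(2,3), (3,3), (4,2), (4,3)]

step 1: expand (2,3) (f=6, h=3) → closed; open now [(2,2) g=4 f=8, (2,4) g=4 f=6, (3,4) g=3 f=6, (4,1) g=1 f=8, (4,4) g=2 f=6, (5,2) g=1 f=8, (5,3) g=2 f=8]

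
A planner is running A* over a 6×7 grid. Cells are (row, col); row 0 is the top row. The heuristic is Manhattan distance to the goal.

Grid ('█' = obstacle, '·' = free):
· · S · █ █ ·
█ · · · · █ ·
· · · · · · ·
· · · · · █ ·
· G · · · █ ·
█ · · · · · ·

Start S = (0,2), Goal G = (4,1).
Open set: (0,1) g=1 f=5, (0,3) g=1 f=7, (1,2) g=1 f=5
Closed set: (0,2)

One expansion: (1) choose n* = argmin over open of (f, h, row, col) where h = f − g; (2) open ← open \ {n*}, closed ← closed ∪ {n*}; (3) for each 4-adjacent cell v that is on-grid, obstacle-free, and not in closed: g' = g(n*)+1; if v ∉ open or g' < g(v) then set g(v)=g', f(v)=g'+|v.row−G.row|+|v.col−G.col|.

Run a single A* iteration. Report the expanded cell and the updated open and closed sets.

expanded=(0,1); open=[(0,0) g=2 f=7, (0,3) g=1 f=7, (1,1) g=2 f=5, (1,2) g=1 f=5]; closed=[(0,1), (0,2)]

step 1: expand (0,1) (f=5, h=4) → closed; open now [(0,0) g=2 f=7, (0,3) g=1 f=7, (1,1) g=2 f=5, (1,2) g=1 f=5]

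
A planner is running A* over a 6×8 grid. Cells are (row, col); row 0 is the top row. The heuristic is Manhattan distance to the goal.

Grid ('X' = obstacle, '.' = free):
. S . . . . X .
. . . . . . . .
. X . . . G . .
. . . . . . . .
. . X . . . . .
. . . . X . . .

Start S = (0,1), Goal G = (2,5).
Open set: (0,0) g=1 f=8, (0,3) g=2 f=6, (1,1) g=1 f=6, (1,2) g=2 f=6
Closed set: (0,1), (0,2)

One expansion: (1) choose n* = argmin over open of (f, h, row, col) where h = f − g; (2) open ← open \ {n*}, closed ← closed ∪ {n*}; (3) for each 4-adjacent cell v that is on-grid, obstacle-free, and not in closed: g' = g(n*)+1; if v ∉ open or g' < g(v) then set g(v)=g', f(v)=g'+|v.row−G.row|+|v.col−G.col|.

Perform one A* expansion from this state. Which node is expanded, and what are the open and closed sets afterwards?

expanded=(0,3); open=[(0,0) g=1 f=8, (0,4) g=3 f=6, (1,1) g=1 f=6, (1,2) g=2 f=6, (1,3) g=3 f=6]; closed=[(0,1), (0,2), (0,3)]

step 1: expand (0,3) (f=6, h=4) → closed; open now [(0,0) g=1 f=8, (0,4) g=3 f=6, (1,1) g=1 f=6, (1,2) g=2 f=6, (1,3) g=3 f=6]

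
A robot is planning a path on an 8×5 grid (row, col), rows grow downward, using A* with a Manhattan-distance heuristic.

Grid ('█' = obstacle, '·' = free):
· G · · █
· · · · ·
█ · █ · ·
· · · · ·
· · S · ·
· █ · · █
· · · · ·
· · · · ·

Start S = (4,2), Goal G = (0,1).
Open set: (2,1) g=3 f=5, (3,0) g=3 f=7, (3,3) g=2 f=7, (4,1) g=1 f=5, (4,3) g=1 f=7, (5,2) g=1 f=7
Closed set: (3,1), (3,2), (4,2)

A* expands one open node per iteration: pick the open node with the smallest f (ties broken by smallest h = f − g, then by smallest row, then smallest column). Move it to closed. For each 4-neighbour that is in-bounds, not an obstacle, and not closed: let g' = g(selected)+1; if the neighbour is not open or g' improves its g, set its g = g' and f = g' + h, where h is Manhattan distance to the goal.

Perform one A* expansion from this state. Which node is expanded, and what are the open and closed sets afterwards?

expanded=(2,1); open=[(1,1) g=4 f=5, (3,0) g=3 f=7, (3,3) g=2 f=7, (4,1) g=1 f=5, (4,3) g=1 f=7, (5,2) g=1 f=7]; closed=[(2,1), (3,1), (3,2), (4,2)]

step 1: expand (2,1) (f=5, h=2) → closed; open now [(1,1) g=4 f=5, (3,0) g=3 f=7, (3,3) g=2 f=7, (4,1) g=1 f=5, (4,3) g=1 f=7, (5,2) g=1 f=7]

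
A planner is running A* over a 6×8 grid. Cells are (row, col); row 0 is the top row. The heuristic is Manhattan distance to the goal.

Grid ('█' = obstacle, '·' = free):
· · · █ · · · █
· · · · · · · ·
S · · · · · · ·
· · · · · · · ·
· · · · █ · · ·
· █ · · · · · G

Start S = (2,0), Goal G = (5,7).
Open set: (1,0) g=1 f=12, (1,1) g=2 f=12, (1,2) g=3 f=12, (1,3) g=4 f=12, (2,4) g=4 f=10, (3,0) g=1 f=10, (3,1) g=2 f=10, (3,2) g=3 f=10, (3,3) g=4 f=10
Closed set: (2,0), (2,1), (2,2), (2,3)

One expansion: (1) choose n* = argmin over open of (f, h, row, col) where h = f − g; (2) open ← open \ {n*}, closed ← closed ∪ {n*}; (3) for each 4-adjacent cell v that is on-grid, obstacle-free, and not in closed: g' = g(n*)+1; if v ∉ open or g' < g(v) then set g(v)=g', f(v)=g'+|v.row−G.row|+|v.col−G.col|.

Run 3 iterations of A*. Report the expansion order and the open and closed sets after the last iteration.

step 1: expand (2,4) (f=10, h=6) → closed; open now [(1,0) g=1 f=12, (1,1) g=2 f=12, (1,2) g=3 f=12, (1,3) g=4 f=12, (1,4) g=5 f=12, (2,5) g=5 f=10, (3,0) g=1 f=10, (3,1) g=2 f=10, (3,2) g=3 f=10, (3,3) g=4 f=10, (3,4) g=5 f=10]
step 2: expand (2,5) (f=10, h=5) → closed; open now [(1,0) g=1 f=12, (1,1) g=2 f=12, (1,2) g=3 f=12, (1,3) g=4 f=12, (1,4) g=5 f=12, (1,5) g=6 f=12, (2,6) g=6 f=10, (3,0) g=1 f=10, (3,1) g=2 f=10, (3,2) g=3 f=10, (3,3) g=4 f=10, (3,4) g=5 f=10, (3,5) g=6 f=10]
step 3: expand (2,6) (f=10, h=4) → closed; open now [(1,0) g=1 f=12, (1,1) g=2 f=12, (1,2) g=3 f=12, (1,3) g=4 f=12, (1,4) g=5 f=12, (1,5) g=6 f=12, (1,6) g=7 f=12, (2,7) g=7 f=10, (3,0) g=1 f=10, (3,1) g=2 f=10, (3,2) g=3 f=10, (3,3) g=4 f=10, (3,4) g=5 f=10, (3,5) g=6 f=10, (3,6) g=7 f=10]

order=[(2,4) → (2,5) → (2,6)]; open=[(1,0) g=1 f=12, (1,1) g=2 f=12, (1,2) g=3 f=12, (1,3) g=4 f=12, (1,4) g=5 f=12, (1,5) g=6 f=12, (1,6) g=7 f=12, (2,7) g=7 f=10, (3,0) g=1 f=10, (3,1) g=2 f=10, (3,2) g=3 f=10, (3,3) g=4 f=10, (3,4) g=5 f=10, (3,5) g=6 f=10, (3,6) g=7 f=10]; closed=[(2,0), (2,1), (2,2), (2,3), (2,4), (2,5), (2,6)]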